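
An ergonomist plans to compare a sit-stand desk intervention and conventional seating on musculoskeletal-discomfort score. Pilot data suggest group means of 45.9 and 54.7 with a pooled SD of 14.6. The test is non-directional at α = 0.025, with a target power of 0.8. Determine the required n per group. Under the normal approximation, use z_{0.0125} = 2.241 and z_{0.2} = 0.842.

Cohen's d = |M₁ − M₂| / SD_pooled = |45.9 − 54.7| / 14.6 = 8.8 / 14.6 = 0.603.
For two independent groups with equal n: n = 2·((z_{α/2} + z_β) / d)².
z_{α/2} + z_β = 2.241 + 0.842 = 3.083.
n = 2 × (3.083 / 0.603)² = 2 × 5.113² = 2 × 26.14 = 52.3.
Round up to the next whole participant.

n = 53 per group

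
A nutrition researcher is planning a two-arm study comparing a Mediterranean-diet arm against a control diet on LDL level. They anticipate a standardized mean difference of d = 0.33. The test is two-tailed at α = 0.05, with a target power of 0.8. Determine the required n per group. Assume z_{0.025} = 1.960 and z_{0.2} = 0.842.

For two independent groups with equal n: n = 2·((z_{α/2} + z_β) / d)².
z_{α/2} + z_β = 1.960 + 0.842 = 2.802.
n = 2 × (2.802 / 0.33)² = 2 × 8.491² = 2 × 72.10 = 144.2.
Round up to the next whole participant.

n = 145 per group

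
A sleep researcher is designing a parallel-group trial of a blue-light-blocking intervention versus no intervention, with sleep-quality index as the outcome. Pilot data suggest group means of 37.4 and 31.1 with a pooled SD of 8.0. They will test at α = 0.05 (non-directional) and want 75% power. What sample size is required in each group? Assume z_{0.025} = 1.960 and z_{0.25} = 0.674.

n = 23 per group

Cohen's d = |M₁ − M₂| / SD_pooled = |37.4 − 31.1| / 8.0 = 6.3 / 8.0 = 0.787.
For two independent groups with equal n: n = 2·((z_{α/2} + z_β) / d)².
z_{α/2} + z_β = 1.960 + 0.674 = 2.634.
n = 2 × (2.634 / 0.787)² = 2 × 3.347² = 2 × 11.20 = 22.4.
Round up to the next whole participant.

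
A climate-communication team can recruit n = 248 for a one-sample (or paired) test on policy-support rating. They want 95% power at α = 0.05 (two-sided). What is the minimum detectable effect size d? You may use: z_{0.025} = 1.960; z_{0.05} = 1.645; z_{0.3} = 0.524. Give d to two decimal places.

For a single sample (or paired design) of n = 248: d_min = (z_{α/2} + z_β)/√n.
z-sum = 1.960 + 1.645 = 3.605.
d_min = 3.605 / √248 = 3.605 / 15.748 = 0.229.

d_min ≈ 0.23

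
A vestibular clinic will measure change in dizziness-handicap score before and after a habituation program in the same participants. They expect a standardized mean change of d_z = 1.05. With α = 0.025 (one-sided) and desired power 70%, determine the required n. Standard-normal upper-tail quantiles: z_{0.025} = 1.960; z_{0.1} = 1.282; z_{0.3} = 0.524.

n = 6 pairs

For a paired (one-sample on differences) test: n = ((z_{α} + z_β) / d)².
z_{α} + z_β = 1.960 + 0.524 = 2.484.
n = (2.484 / 1.05)² = 2.366² = 5.60.
Round up.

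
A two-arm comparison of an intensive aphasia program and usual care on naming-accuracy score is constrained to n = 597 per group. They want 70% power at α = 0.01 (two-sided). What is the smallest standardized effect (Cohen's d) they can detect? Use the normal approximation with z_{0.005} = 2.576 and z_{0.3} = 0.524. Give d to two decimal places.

For two independent groups of n = 597 each: d_min = (z_{α/2} + z_β)·√(2/n).
z-sum = 2.576 + 0.524 = 3.100.
d_min = 3.100 × √(2/597) = 3.100 × 0.0579 = 0.179.

d_min ≈ 0.18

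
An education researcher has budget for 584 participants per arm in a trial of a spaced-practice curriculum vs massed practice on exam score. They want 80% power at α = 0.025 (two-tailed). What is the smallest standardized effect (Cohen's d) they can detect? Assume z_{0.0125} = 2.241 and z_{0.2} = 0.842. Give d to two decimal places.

For two independent groups of n = 584 each: d_min = (z_{α/2} + z_β)·√(2/n).
z-sum = 2.241 + 0.842 = 3.083.
d_min = 3.083 × √(2/584) = 3.083 × 0.0585 = 0.180.

d_min ≈ 0.18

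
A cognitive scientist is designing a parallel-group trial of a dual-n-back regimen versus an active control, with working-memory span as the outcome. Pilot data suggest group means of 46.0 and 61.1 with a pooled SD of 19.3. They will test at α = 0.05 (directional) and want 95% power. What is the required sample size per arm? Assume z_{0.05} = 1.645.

Cohen's d = |M₁ − M₂| / SD_pooled = |46.0 − 61.1| / 19.3 = 15.1 / 19.3 = 0.782.
For two independent groups with equal n: n = 2·((z_{α} + z_β) / d)².
z_{α} + z_β = 1.645 + 1.645 = 3.290.
n = 2 × (3.290 / 0.782)² = 2 × 4.207² = 2 × 17.70 = 35.4.
Round up to the next whole participant.

n = 36 per group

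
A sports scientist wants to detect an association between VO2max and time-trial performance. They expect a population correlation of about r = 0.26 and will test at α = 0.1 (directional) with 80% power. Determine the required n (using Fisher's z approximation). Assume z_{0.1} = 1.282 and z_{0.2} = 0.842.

n = 67

Fisher's z: C = ½·ln((1+r)/(1−r)) = ½·ln(1.7027) = 0.2661.
n = ((z_{α} + z_β)/C)² + 3.
(1.282 + 0.842) / 0.2661 = 2.124 / 0.2661 = 7.982.
n = 7.982² + 3 = 63.71 + 3 = 66.7.
Round up.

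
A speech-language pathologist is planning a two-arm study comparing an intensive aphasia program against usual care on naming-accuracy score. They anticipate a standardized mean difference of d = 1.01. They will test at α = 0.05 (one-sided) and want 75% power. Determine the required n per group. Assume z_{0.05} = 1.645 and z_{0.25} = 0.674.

n = 11 per group

For two independent groups with equal n: n = 2·((z_{α} + z_β) / d)².
z_{α} + z_β = 1.645 + 0.674 = 2.319.
n = 2 × (2.319 / 1.01)² = 2 × 2.296² = 2 × 5.27 = 10.5.
Round up to the next whole participant.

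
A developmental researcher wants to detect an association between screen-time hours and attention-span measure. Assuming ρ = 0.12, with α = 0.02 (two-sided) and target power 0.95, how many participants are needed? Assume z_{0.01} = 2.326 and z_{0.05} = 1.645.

n = 1088

Fisher's z: C = ½·ln((1+r)/(1−r)) = ½·ln(1.2727) = 0.1206.
n = ((z_{α/2} + z_β)/C)² + 3.
(2.326 + 1.645) / 0.1206 = 3.971 / 0.1206 = 32.927.
n = 32.927² + 3 = 1084.19 + 3 = 1087.2.
Round up.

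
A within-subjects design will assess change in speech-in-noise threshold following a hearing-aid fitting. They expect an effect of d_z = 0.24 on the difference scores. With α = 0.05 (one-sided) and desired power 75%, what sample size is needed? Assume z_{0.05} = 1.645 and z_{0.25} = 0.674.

For a paired (one-sample on differences) test: n = ((z_{α} + z_β) / d)².
z_{α} + z_β = 1.645 + 0.674 = 2.319.
n = (2.319 / 0.24)² = 9.662² = 93.36.
Round up.

n = 94 pairs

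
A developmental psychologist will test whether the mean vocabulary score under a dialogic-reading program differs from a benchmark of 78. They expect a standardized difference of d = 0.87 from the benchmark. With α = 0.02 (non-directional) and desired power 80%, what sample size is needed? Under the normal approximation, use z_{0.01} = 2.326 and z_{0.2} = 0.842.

n = 14

For a one-sample test: n = ((z_{α/2} + z_β) / d)².
z_{α/2} + z_β = 2.326 + 0.842 = 3.168.
n = (3.168 / 0.87)² = 3.641² = 13.26.
Round up.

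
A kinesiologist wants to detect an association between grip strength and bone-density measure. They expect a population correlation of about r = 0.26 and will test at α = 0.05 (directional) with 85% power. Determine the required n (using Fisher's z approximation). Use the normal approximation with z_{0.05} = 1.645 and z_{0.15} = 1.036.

Fisher's z: C = ½·ln((1+r)/(1−r)) = ½·ln(1.7027) = 0.2661.
n = ((z_{α} + z_β)/C)² + 3.
(1.645 + 1.036) / 0.2661 = 2.681 / 0.2661 = 10.075.
n = 10.075² + 3 = 101.51 + 3 = 104.5.
Round up.

n = 105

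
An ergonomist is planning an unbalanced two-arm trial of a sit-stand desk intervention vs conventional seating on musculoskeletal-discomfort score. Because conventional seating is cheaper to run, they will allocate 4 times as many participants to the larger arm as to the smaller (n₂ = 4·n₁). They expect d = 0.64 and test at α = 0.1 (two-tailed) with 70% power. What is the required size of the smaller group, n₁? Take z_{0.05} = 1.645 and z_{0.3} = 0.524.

With allocation ratio k = n₂/n₁ = 4, Var(x̄₁−x̄₂) = σ²(1/n₁ + 1/(k·n₁)) = σ²·(k+1)/(k·n₁).
So n₁ = (1 + 1/k)·((z_{α/2} + z_β)/d)² = 1.250 × (2.169/0.64)².
n₁ = 1.250 × 11.49 = 14.4.
Round up: n₁ = 15, giving n₂ = 4 × 15 = 60.

n₁ = 15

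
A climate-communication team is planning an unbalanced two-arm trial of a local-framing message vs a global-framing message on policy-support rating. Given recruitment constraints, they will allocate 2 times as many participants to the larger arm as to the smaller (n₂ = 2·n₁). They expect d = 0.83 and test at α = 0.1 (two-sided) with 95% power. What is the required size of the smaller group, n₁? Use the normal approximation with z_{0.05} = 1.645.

With allocation ratio k = n₂/n₁ = 2, Var(x̄₁−x̄₂) = σ²(1/n₁ + 1/(k·n₁)) = σ²·(k+1)/(k·n₁).
So n₁ = (1 + 1/k)·((z_{α/2} + z_β)/d)² = 1.500 × (3.290/0.83)².
n₁ = 1.500 × 15.71 = 23.6.
Round up: n₁ = 24, giving n₂ = 2 × 24 = 48.

n₁ = 24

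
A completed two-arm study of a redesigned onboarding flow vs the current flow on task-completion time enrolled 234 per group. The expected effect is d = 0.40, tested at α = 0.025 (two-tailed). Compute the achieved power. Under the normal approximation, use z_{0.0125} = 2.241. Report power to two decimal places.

power ≈ 0.98

For two equal groups, power = Φ(d·√(n/2) − z_{α/2}).
d·√(n/2) = 0.40 × √(234/2) = 0.40 × 10.817 = 4.327.
z_β = 4.327 − 2.241 = 2.086.
Power = Φ(2.086) = 0.981.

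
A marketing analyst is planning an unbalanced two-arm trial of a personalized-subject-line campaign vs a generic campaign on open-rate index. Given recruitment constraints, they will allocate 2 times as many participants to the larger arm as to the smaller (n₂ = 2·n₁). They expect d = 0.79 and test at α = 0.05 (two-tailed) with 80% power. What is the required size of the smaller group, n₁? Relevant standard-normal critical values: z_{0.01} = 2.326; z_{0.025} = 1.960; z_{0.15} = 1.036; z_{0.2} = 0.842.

With allocation ratio k = n₂/n₁ = 2, Var(x̄₁−x̄₂) = σ²(1/n₁ + 1/(k·n₁)) = σ²·(k+1)/(k·n₁).
So n₁ = (1 + 1/k)·((z_{α/2} + z_β)/d)² = 1.500 × (2.802/0.79)².
n₁ = 1.500 × 12.58 = 18.9.
Round up: n₁ = 19, giving n₂ = 2 × 19 = 38.

n₁ = 19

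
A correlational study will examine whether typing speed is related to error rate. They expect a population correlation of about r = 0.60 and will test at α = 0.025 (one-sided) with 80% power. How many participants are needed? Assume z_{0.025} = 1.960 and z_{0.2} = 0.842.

n = 20

Fisher's z: C = ½·ln((1+r)/(1−r)) = ½·ln(4.0000) = 0.6931.
n = ((z_{α} + z_β)/C)² + 3.
(1.960 + 0.842) / 0.6931 = 2.802 / 0.6931 = 4.043.
n = 4.043² + 3 = 16.34 + 3 = 19.3.
Round up.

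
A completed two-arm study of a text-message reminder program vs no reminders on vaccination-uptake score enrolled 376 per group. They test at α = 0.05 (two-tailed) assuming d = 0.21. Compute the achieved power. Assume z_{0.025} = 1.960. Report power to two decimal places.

power ≈ 0.82

For two equal groups, power = Φ(d·√(n/2) − z_{α/2}).
d·√(n/2) = 0.21 × √(376/2) = 0.21 × 13.711 = 2.879.
z_β = 2.879 − 1.960 = 0.919.
Power = Φ(0.919) = 0.821.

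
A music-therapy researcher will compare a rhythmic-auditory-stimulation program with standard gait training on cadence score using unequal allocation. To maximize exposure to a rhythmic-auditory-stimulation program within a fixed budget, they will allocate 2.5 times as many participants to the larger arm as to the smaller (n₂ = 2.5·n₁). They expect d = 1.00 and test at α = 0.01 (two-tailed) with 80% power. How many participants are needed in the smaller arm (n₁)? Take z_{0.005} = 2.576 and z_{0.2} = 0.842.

With allocation ratio k = n₂/n₁ = 2.5, Var(x̄₁−x̄₂) = σ²(1/n₁ + 1/(k·n₁)) = σ²·(k+1)/(k·n₁).
So n₁ = (1 + 1/k)·((z_{α/2} + z_β)/d)² = 1.400 × (3.418/1.00)².
n₁ = 1.400 × 11.68 = 16.4.
Round up: n₁ = 17, giving n₂ = ⌈2.5 × 17⌉ = ⌈42.5⌉ = 43.

n₁ = 17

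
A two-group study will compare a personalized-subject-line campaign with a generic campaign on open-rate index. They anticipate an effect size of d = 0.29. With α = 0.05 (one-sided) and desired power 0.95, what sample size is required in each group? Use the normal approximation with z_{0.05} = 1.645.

n = 258 per group

For two independent groups with equal n: n = 2·((z_{α} + z_β) / d)².
z_{α} + z_β = 1.645 + 1.645 = 3.290.
n = 2 × (3.290 / 0.29)² = 2 × 11.345² = 2 × 128.71 = 257.4.
Round up to the next whole participant.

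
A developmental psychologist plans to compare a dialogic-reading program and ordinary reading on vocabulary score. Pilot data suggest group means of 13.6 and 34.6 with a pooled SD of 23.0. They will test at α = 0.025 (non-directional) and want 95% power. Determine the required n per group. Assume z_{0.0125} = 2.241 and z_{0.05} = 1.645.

n = 37 per group

Cohen's d = |M₁ − M₂| / SD_pooled = |13.6 − 34.6| / 23.0 = 21.0 / 23.0 = 0.913.
For two independent groups with equal n: n = 2·((z_{α/2} + z_β) / d)².
z_{α/2} + z_β = 2.241 + 1.645 = 3.886.
n = 2 × (3.886 / 0.913)² = 2 × 4.256² = 2 × 18.12 = 36.2.
Round up to the next whole participant.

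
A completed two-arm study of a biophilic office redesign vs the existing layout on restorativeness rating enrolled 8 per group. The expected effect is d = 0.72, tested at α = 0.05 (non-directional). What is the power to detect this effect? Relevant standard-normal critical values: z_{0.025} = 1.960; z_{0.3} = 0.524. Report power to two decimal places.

For two equal groups, power = Φ(d·√(n/2) − z_{α/2}).
d·√(n/2) = 0.72 × √(8/2) = 0.72 × 2.000 = 1.440.
z_β = 1.440 − 1.960 = -0.520.
Power = Φ(-0.520) = 0.302.

power ≈ 0.30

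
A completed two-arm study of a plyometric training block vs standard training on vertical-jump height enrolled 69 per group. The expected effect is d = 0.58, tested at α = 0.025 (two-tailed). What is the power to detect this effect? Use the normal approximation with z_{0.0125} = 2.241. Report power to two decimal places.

For two equal groups, power = Φ(d·√(n/2) − z_{α/2}).
d·√(n/2) = 0.58 × √(69/2) = 0.58 × 5.874 = 3.407.
z_β = 3.407 − 2.241 = 1.166.
Power = Φ(1.166) = 0.878.

power ≈ 0.88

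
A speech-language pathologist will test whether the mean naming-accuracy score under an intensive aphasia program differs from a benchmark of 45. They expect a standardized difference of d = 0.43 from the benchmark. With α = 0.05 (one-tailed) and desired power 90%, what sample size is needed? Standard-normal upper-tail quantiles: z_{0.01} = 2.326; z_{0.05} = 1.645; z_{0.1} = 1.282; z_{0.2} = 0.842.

n = 47

For a one-sample test: n = ((z_{α} + z_β) / d)².
z_{α} + z_β = 1.645 + 1.282 = 2.927.
n = (2.927 / 0.43)² = 6.807² = 46.33.
Round up.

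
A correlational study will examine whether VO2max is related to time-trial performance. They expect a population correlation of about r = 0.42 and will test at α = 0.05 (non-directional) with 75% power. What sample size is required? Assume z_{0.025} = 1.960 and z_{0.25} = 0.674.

Fisher's z: C = ½·ln((1+r)/(1−r)) = ½·ln(2.4483) = 0.4477.
n = ((z_{α/2} + z_β)/C)² + 3.
(1.960 + 0.674) / 0.4477 = 2.634 / 0.4477 = 5.883.
n = 5.883² + 3 = 34.61 + 3 = 37.6.
Round up.

n = 38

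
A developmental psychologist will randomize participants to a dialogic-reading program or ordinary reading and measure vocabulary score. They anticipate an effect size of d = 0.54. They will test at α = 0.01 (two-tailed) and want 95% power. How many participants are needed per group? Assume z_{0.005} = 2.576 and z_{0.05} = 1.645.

n = 123 per group

For two independent groups with equal n: n = 2·((z_{α/2} + z_β) / d)².
z_{α/2} + z_β = 2.576 + 1.645 = 4.221.
n = 2 × (4.221 / 0.54)² = 2 × 7.817² = 2 × 61.10 = 122.2.
Round up to the next whole participant.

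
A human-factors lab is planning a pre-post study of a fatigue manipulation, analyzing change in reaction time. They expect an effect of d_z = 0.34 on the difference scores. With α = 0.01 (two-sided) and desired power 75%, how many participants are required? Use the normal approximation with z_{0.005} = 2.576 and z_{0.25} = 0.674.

n = 92 pairs

For a paired (one-sample on differences) test: n = ((z_{α/2} + z_β) / d)².
z_{α/2} + z_β = 2.576 + 0.674 = 3.250.
n = (3.250 / 0.34)² = 9.559² = 91.37.
Round up.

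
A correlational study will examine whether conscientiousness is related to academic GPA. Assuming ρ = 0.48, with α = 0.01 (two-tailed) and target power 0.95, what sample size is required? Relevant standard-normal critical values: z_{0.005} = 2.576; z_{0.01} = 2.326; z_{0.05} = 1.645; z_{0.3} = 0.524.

Fisher's z: C = ½·ln((1+r)/(1−r)) = ½·ln(2.8462) = 0.5230.
n = ((z_{α/2} + z_β)/C)² + 3.
(2.576 + 1.645) / 0.5230 = 4.221 / 0.5230 = 8.071.
n = 8.071² + 3 = 65.14 + 3 = 68.1.
Round up.

n = 69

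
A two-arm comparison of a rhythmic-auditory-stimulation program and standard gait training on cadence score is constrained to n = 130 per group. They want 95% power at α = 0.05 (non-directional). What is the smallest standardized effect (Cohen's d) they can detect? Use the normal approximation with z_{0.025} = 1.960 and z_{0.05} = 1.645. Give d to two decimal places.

For two independent groups of n = 130 each: d_min = (z_{α/2} + z_β)·√(2/n).
z-sum = 1.960 + 1.645 = 3.605.
d_min = 3.605 × √(2/130) = 3.605 × 0.1240 = 0.447.

d_min ≈ 0.45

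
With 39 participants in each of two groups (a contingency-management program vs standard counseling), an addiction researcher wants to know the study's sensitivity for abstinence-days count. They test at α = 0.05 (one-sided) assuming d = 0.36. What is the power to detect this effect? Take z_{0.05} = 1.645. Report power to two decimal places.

For two equal groups, power = Φ(d·√(n/2) − z_{α}).
d·√(n/2) = 0.36 × √(39/2) = 0.36 × 4.416 = 1.590.
z_β = 1.590 − 1.645 = -0.055.
Power = Φ(-0.055) = 0.478.

power ≈ 0.48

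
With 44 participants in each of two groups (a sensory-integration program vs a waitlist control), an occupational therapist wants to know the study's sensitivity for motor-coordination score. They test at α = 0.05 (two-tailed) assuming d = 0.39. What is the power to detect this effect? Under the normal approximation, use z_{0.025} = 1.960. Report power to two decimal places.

power ≈ 0.45

For two equal groups, power = Φ(d·√(n/2) − z_{α/2}).
d·√(n/2) = 0.39 × √(44/2) = 0.39 × 4.690 = 1.829.
z_β = 1.829 − 1.960 = -0.131.
Power = Φ(-0.131) = 0.448.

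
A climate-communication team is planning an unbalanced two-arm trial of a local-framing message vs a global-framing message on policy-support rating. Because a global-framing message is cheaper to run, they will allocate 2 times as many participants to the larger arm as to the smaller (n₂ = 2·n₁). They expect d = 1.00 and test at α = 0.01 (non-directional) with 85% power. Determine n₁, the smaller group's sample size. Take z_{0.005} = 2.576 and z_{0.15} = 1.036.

n₁ = 20

With allocation ratio k = n₂/n₁ = 2, Var(x̄₁−x̄₂) = σ²(1/n₁ + 1/(k·n₁)) = σ²·(k+1)/(k·n₁).
So n₁ = (1 + 1/k)·((z_{α/2} + z_β)/d)² = 1.500 × (3.612/1.00)².
n₁ = 1.500 × 13.05 = 19.6.
Round up: n₁ = 20, giving n₂ = 2 × 20 = 40.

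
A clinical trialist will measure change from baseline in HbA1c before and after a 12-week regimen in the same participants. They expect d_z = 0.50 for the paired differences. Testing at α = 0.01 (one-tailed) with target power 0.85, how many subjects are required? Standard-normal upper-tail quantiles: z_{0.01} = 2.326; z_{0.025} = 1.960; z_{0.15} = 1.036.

n = 46 pairs

For a paired (one-sample on differences) test: n = ((z_{α} + z_β) / d)².
z_{α} + z_β = 2.326 + 1.036 = 3.362.
n = (3.362 / 0.50)² = 6.724² = 45.21.
Round up.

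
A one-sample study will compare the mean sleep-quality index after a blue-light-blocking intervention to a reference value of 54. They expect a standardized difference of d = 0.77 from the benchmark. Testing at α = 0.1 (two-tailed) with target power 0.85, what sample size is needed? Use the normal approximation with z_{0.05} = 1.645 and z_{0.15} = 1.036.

n = 13

For a one-sample test: n = ((z_{α/2} + z_β) / d)².
z_{α/2} + z_β = 1.645 + 1.036 = 2.681.
n = (2.681 / 0.77)² = 3.482² = 12.12.
Round up.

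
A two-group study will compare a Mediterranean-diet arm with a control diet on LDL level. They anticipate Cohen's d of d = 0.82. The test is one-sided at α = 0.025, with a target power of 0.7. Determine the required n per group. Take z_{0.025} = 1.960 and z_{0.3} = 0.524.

n = 19 per group

For two independent groups with equal n: n = 2·((z_{α} + z_β) / d)².
z_{α} + z_β = 1.960 + 0.524 = 2.484.
n = 2 × (2.484 / 0.82)² = 2 × 3.029² = 2 × 9.18 = 18.4.
Round up to the next whole participant.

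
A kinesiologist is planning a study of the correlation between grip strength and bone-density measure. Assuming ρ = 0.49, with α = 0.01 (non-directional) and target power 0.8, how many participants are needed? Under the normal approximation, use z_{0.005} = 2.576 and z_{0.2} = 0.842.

n = 44

Fisher's z: C = ½·ln((1+r)/(1−r)) = ½·ln(2.9216) = 0.5361.
n = ((z_{α/2} + z_β)/C)² + 3.
(2.576 + 0.842) / 0.5361 = 3.418 / 0.5361 = 6.376.
n = 6.376² + 3 = 40.65 + 3 = 43.6.
Round up.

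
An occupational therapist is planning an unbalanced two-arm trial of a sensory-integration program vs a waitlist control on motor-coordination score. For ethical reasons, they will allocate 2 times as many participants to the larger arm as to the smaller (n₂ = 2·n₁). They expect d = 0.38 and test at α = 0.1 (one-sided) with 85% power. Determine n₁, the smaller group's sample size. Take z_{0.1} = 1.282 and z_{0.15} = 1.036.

With allocation ratio k = n₂/n₁ = 2, Var(x̄₁−x̄₂) = σ²(1/n₁ + 1/(k·n₁)) = σ²·(k+1)/(k·n₁).
So n₁ = (1 + 1/k)·((z_{α} + z_β)/d)² = 1.500 × (2.318/0.38)².
n₁ = 1.500 × 37.21 = 55.8.
Round up: n₁ = 56, giving n₂ = 2 × 56 = 112.

n₁ = 56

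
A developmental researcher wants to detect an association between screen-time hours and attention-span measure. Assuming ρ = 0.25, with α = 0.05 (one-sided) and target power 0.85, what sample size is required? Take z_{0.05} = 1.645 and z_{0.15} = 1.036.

Fisher's z: C = ½·ln((1+r)/(1−r)) = ½·ln(1.6667) = 0.2554.
n = ((z_{α} + z_β)/C)² + 3.
(1.645 + 1.036) / 0.2554 = 2.681 / 0.2554 = 10.497.
n = 10.497² + 3 = 110.19 + 3 = 113.2.
Round up.

n = 114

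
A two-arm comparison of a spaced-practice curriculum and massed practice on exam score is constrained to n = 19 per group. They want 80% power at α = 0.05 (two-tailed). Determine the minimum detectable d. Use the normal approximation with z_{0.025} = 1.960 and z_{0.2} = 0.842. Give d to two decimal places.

d_min ≈ 0.91

For two independent groups of n = 19 each: d_min = (z_{α/2} + z_β)·√(2/n).
z-sum = 1.960 + 0.842 = 2.802.
d_min = 2.802 × √(2/19) = 2.802 × 0.3244 = 0.909.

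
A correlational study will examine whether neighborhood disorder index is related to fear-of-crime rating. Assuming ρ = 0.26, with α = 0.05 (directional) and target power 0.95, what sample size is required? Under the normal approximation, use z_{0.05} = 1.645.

Fisher's z: C = ½·ln((1+r)/(1−r)) = ½·ln(1.7027) = 0.2661.
n = ((z_{α} + z_β)/C)² + 3.
(1.645 + 1.645) / 0.2661 = 3.290 / 0.2661 = 12.364.
n = 12.364² + 3 = 152.86 + 3 = 155.9.
Round up.

n = 156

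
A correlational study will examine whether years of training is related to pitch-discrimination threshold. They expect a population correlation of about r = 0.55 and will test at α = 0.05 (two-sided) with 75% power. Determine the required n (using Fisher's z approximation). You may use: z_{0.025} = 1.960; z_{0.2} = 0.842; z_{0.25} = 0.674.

n = 22

Fisher's z: C = ½·ln((1+r)/(1−r)) = ½·ln(3.4444) = 0.6184.
n = ((z_{α/2} + z_β)/C)² + 3.
(1.960 + 0.674) / 0.6184 = 2.634 / 0.6184 = 4.259.
n = 4.259² + 3 = 18.14 + 3 = 21.1.
Round up.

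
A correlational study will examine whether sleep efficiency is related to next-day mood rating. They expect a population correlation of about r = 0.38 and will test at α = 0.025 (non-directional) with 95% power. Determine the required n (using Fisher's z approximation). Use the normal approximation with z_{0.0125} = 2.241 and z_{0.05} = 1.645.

n = 98

Fisher's z: C = ½·ln((1+r)/(1−r)) = ½·ln(2.2258) = 0.4001.
n = ((z_{α/2} + z_β)/C)² + 3.
(2.241 + 1.645) / 0.4001 = 3.886 / 0.4001 = 9.713.
n = 9.713² + 3 = 94.33 + 3 = 97.3.
Round up.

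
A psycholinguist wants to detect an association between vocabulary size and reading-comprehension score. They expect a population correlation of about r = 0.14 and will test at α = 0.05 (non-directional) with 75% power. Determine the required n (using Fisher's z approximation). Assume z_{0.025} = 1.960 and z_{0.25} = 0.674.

n = 353

Fisher's z: C = ½·ln((1+r)/(1−r)) = ½·ln(1.3256) = 0.1409.
n = ((z_{α/2} + z_β)/C)² + 3.
(1.960 + 0.674) / 0.1409 = 2.634 / 0.1409 = 18.694.
n = 18.694² + 3 = 349.47 + 3 = 352.5.
Round up.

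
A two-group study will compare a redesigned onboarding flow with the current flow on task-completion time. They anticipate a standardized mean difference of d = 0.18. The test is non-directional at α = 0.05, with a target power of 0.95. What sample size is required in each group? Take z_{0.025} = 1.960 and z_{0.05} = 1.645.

For two independent groups with equal n: n = 2·((z_{α/2} + z_β) / d)².
z_{α/2} + z_β = 1.960 + 1.645 = 3.605.
n = 2 × (3.605 / 0.18)² = 2 × 20.028² = 2 × 401.11 = 802.2.
Round up to the next whole participant.

n = 803 per group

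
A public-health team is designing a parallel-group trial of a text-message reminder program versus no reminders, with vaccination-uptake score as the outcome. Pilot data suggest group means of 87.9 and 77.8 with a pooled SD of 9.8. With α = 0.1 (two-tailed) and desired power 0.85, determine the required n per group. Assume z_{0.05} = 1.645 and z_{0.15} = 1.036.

Cohen's d = |M₁ − M₂| / SD_pooled = |87.9 − 77.8| / 9.8 = 10.1 / 9.8 = 1.031.
For two independent groups with equal n: n = 2·((z_{α/2} + z_β) / d)².
z_{α/2} + z_β = 1.645 + 1.036 = 2.681.
n = 2 × (2.681 / 1.031)² = 2 × 2.600² = 2 × 6.76 = 13.5.
Round up to the next whole participant.

n = 14 per group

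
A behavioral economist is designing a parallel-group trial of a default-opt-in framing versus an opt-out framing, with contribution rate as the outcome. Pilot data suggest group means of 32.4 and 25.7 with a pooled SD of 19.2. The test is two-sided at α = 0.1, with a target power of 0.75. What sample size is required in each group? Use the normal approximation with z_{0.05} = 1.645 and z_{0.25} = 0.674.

n = 89 per group

Cohen's d = |M₁ − M₂| / SD_pooled = |32.4 − 25.7| / 19.2 = 6.7 / 19.2 = 0.349.
For two independent groups with equal n: n = 2·((z_{α/2} + z_β) / d)².
z_{α/2} + z_β = 1.645 + 0.674 = 2.319.
n = 2 × (2.319 / 0.349)² = 2 × 6.645² = 2 × 44.15 = 88.3.
Round up to the next whole participant.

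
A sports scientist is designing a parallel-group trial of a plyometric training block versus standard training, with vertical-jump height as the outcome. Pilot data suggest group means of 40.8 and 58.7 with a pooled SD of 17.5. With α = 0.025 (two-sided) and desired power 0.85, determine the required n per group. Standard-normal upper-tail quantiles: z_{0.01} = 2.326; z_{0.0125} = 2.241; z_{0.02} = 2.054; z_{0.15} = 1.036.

n = 21 per group

Cohen's d = |M₁ − M₂| / SD_pooled = |40.8 − 58.7| / 17.5 = 17.9 / 17.5 = 1.023.
For two independent groups with equal n: n = 2·((z_{α/2} + z_β) / d)².
z_{α/2} + z_β = 2.241 + 1.036 = 3.277.
n = 2 × (3.277 / 1.023)² = 2 × 3.203² = 2 × 10.26 = 20.5.
Round up to the next whole participant.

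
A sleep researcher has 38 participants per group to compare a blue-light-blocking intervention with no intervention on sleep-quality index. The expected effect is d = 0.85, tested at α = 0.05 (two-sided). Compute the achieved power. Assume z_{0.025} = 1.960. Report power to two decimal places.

For two equal groups, power = Φ(d·√(n/2) − z_{α/2}).
d·√(n/2) = 0.85 × √(38/2) = 0.85 × 4.359 = 3.705.
z_β = 3.705 − 1.960 = 1.745.
Power = Φ(1.745) = 0.960.

power ≈ 0.96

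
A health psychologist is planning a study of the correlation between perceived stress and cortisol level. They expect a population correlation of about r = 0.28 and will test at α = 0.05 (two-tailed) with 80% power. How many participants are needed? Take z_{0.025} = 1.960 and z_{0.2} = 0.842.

n = 98

Fisher's z: C = ½·ln((1+r)/(1−r)) = ½·ln(1.7778) = 0.2877.
n = ((z_{α/2} + z_β)/C)² + 3.
(1.960 + 0.842) / 0.2877 = 2.802 / 0.2877 = 9.739.
n = 9.739² + 3 = 94.85 + 3 = 97.9.
Round up.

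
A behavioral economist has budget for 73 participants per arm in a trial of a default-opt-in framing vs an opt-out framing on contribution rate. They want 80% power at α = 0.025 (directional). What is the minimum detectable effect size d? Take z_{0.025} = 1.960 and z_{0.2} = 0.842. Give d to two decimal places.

For two independent groups of n = 73 each: d_min = (z_{α} + z_β)·√(2/n).
z-sum = 1.960 + 0.842 = 2.802.
d_min = 2.802 × √(2/73) = 2.802 × 0.1655 = 0.464.

d_min ≈ 0.46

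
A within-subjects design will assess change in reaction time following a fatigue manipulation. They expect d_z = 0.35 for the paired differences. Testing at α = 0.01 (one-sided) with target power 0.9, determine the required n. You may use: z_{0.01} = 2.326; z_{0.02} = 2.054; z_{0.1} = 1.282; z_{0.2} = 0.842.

For a paired (one-sample on differences) test: n = ((z_{α} + z_β) / d)².
z_{α} + z_β = 2.326 + 1.282 = 3.608.
n = (3.608 / 0.35)² = 10.309² = 106.27.
Round up.

n = 107 pairs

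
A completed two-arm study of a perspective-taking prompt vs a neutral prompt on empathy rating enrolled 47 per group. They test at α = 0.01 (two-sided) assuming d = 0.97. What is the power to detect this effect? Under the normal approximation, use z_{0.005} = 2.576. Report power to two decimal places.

power ≈ 0.98

For two equal groups, power = Φ(d·√(n/2) − z_{α/2}).
d·√(n/2) = 0.97 × √(47/2) = 0.97 × 4.848 = 4.702.
z_β = 4.702 − 2.576 = 2.126.
Power = Φ(2.126) = 0.983.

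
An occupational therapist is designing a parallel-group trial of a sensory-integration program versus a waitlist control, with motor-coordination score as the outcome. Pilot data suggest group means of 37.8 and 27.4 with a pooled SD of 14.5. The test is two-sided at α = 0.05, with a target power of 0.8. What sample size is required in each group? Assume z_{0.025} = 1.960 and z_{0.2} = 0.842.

Cohen's d = |M₁ − M₂| / SD_pooled = |37.8 − 27.4| / 14.5 = 10.4 / 14.5 = 0.717.
For two independent groups with equal n: n = 2·((z_{α/2} + z_β) / d)².
z_{α/2} + z_β = 1.960 + 0.842 = 2.802.
n = 2 × (2.802 / 0.717)² = 2 × 3.908² = 2 × 15.27 = 30.5.
Round up to the next whole participant.

n = 31 per group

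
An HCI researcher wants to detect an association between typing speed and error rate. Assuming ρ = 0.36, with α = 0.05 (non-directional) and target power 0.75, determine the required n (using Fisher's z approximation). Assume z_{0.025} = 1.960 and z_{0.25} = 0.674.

Fisher's z: C = ½·ln((1+r)/(1−r)) = ½·ln(2.1250) = 0.3769.
n = ((z_{α/2} + z_β)/C)² + 3.
(1.960 + 0.674) / 0.3769 = 2.634 / 0.3769 = 6.989.
n = 6.989² + 3 = 48.84 + 3 = 51.8.
Round up.

n = 52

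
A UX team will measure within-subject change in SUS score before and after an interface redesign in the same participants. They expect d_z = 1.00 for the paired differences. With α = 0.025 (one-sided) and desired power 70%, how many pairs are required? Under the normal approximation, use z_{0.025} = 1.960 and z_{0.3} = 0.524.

For a paired (one-sample on differences) test: n = ((z_{α} + z_β) / d)².
z_{α} + z_β = 1.960 + 0.524 = 2.484.
n = (2.484 / 1.00)² = 2.484² = 6.17.
Round up.

n = 7 pairs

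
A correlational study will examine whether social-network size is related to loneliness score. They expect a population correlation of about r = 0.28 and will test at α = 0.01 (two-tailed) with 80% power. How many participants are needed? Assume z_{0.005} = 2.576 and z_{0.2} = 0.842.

Fisher's z: C = ½·ln((1+r)/(1−r)) = ½·ln(1.7778) = 0.2877.
n = ((z_{α/2} + z_β)/C)² + 3.
(2.576 + 0.842) / 0.2877 = 3.418 / 0.2877 = 11.880.
n = 11.880² + 3 = 141.14 + 3 = 144.1.
Round up.

n = 145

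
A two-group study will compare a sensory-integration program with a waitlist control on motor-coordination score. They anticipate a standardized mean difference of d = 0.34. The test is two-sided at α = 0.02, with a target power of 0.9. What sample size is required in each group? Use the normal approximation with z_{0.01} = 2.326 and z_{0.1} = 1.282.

n = 226 per group

For two independent groups with equal n: n = 2·((z_{α/2} + z_β) / d)².
z_{α/2} + z_β = 2.326 + 1.282 = 3.608.
n = 2 × (3.608 / 0.34)² = 2 × 10.612² = 2 × 112.61 = 225.2.
Round up to the next whole participant.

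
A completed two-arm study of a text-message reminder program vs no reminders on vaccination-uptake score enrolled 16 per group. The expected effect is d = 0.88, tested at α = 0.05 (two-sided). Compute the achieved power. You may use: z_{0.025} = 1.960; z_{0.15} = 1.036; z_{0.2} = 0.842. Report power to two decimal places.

For two equal groups, power = Φ(d·√(n/2) − z_{α/2}).
d·√(n/2) = 0.88 × √(16/2) = 0.88 × 2.828 = 2.489.
z_β = 2.489 − 1.960 = 0.529.
Power = Φ(0.529) = 0.702.

power ≈ 0.70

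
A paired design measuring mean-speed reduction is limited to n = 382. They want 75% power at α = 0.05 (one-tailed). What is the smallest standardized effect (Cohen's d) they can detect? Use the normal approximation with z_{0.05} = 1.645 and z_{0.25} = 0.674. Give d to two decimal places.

d_min ≈ 0.12

For a single sample (or paired design) of n = 382: d_min = (z_{α} + z_β)/√n.
z-sum = 1.645 + 0.674 = 2.319.
d_min = 2.319 / √382 = 2.319 / 19.545 = 0.119.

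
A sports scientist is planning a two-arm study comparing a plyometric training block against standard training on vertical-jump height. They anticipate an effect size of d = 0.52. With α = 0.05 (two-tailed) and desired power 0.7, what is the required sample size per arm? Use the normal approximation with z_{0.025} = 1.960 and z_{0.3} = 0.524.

For two independent groups with equal n: n = 2·((z_{α/2} + z_β) / d)².
z_{α/2} + z_β = 1.960 + 0.524 = 2.484.
n = 2 × (2.484 / 0.52)² = 2 × 4.777² = 2 × 22.82 = 45.6.
Round up to the next whole participant.

n = 46 per group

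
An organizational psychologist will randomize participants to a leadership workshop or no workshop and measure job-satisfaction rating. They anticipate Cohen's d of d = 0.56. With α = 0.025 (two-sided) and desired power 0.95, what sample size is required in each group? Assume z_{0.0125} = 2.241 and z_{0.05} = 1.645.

n = 97 per group

For two independent groups with equal n: n = 2·((z_{α/2} + z_β) / d)².
z_{α/2} + z_β = 2.241 + 1.645 = 3.886.
n = 2 × (3.886 / 0.56)² = 2 × 6.939² = 2 × 48.15 = 96.3.
Round up to the next whole participant.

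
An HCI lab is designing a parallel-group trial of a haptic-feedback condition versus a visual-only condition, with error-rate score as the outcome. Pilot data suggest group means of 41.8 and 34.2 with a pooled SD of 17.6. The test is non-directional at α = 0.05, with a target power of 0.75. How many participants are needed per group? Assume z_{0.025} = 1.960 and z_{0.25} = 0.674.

Cohen's d = |M₁ − M₂| / SD_pooled = |41.8 − 34.2| / 17.6 = 7.6 / 17.6 = 0.432.
For two independent groups with equal n: n = 2·((z_{α/2} + z_β) / d)².
z_{α/2} + z_β = 1.960 + 0.674 = 2.634.
n = 2 × (2.634 / 0.432)² = 2 × 6.097² = 2 × 37.18 = 74.4.
Round up to the next whole participant.

n = 75 per group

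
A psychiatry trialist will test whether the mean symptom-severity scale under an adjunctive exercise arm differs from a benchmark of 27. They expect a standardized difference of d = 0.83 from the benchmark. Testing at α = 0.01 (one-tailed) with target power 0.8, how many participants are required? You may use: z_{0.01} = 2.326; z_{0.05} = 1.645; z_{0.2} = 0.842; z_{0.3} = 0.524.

n = 15

For a one-sample test: n = ((z_{α} + z_β) / d)².
z_{α} + z_β = 2.326 + 0.842 = 3.168.
n = (3.168 / 0.83)² = 3.817² = 14.57.
Round up.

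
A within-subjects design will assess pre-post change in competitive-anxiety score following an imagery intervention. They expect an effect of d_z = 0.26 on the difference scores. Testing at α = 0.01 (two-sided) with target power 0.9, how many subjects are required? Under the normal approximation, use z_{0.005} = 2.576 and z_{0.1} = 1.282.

For a paired (one-sample on differences) test: n = ((z_{α/2} + z_β) / d)².
z_{α/2} + z_β = 2.576 + 1.282 = 3.858.
n = (3.858 / 0.26)² = 14.838² = 220.18.
Round up.

n = 221 pairs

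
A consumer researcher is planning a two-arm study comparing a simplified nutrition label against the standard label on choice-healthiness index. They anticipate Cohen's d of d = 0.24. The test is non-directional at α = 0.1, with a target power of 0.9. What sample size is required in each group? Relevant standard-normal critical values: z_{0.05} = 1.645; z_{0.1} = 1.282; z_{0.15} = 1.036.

For two independent groups with equal n: n = 2·((z_{α/2} + z_β) / d)².
z_{α/2} + z_β = 1.645 + 1.282 = 2.927.
n = 2 × (2.927 / 0.24)² = 2 × 12.196² = 2 × 148.74 = 297.5.
Round up to the next whole participant.

n = 298 per group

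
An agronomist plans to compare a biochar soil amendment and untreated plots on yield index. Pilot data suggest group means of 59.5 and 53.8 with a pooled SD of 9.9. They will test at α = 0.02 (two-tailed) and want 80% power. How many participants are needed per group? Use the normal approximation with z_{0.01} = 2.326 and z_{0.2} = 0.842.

n = 61 per group

Cohen's d = |M₁ − M₂| / SD_pooled = |59.5 − 53.8| / 9.9 = 5.7 / 9.9 = 0.576.
For two independent groups with equal n: n = 2·((z_{α/2} + z_β) / d)².
z_{α/2} + z_β = 2.326 + 0.842 = 3.168.
n = 2 × (3.168 / 0.576)² = 2 × 5.500² = 2 × 30.25 = 60.5.
Round up to the next whole participant.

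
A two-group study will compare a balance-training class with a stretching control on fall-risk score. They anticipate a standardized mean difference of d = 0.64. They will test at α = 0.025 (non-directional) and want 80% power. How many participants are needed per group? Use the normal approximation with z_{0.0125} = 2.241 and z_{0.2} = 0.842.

For two independent groups with equal n: n = 2·((z_{α/2} + z_β) / d)².
z_{α/2} + z_β = 2.241 + 0.842 = 3.083.
n = 2 × (3.083 / 0.64)² = 2 × 4.817² = 2 × 23.21 = 46.4.
Round up to the next whole participant.

n = 47 per group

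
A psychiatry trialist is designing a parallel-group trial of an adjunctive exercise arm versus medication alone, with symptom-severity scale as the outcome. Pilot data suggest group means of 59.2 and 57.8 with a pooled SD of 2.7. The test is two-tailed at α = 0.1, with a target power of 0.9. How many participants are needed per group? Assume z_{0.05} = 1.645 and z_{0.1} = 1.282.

n = 64 per group

Cohen's d = |M₁ − M₂| / SD_pooled = |59.2 − 57.8| / 2.7 = 1.4 / 2.7 = 0.519.
For two independent groups with equal n: n = 2·((z_{α/2} + z_β) / d)².
z_{α/2} + z_β = 1.645 + 1.282 = 2.927.
n = 2 × (2.927 / 0.519)² = 2 × 5.640² = 2 × 31.81 = 63.6.
Round up to the next whole participant.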